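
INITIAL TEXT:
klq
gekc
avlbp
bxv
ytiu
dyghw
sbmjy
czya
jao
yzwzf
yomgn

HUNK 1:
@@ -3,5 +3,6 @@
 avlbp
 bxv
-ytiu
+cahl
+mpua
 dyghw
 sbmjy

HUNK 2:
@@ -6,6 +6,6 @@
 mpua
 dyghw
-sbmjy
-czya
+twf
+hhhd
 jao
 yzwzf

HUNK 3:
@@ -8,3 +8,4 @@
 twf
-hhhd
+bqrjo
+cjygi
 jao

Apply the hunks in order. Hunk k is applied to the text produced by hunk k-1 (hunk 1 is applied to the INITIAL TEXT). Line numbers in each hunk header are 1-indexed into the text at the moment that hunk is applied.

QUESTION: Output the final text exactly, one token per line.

Answer: klq
gekc
avlbp
bxv
cahl
mpua
dyghw
twf
bqrjo
cjygi
jao
yzwzf
yomgn

Derivation:
Hunk 1: at line 3 remove [ytiu] add [cahl,mpua] -> 12 lines: klq gekc avlbp bxv cahl mpua dyghw sbmjy czya jao yzwzf yomgn
Hunk 2: at line 6 remove [sbmjy,czya] add [twf,hhhd] -> 12 lines: klq gekc avlbp bxv cahl mpua dyghw twf hhhd jao yzwzf yomgn
Hunk 3: at line 8 remove [hhhd] add [bqrjo,cjygi] -> 13 lines: klq gekc avlbp bxv cahl mpua dyghw twf bqrjo cjygi jao yzwzf yomgn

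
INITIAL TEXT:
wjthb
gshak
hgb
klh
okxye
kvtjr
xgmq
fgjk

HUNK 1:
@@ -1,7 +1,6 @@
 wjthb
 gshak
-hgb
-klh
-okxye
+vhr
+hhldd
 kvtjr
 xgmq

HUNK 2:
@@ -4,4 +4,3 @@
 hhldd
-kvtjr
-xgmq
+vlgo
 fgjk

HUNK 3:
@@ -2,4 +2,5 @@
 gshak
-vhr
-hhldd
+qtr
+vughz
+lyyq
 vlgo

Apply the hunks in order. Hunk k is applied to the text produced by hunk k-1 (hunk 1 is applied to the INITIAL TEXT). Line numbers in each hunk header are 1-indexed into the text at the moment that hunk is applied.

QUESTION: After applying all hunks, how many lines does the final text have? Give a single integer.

Hunk 1: at line 1 remove [hgb,klh,okxye] add [vhr,hhldd] -> 7 lines: wjthb gshak vhr hhldd kvtjr xgmq fgjk
Hunk 2: at line 4 remove [kvtjr,xgmq] add [vlgo] -> 6 lines: wjthb gshak vhr hhldd vlgo fgjk
Hunk 3: at line 2 remove [vhr,hhldd] add [qtr,vughz,lyyq] -> 7 lines: wjthb gshak qtr vughz lyyq vlgo fgjk
Final line count: 7

Answer: 7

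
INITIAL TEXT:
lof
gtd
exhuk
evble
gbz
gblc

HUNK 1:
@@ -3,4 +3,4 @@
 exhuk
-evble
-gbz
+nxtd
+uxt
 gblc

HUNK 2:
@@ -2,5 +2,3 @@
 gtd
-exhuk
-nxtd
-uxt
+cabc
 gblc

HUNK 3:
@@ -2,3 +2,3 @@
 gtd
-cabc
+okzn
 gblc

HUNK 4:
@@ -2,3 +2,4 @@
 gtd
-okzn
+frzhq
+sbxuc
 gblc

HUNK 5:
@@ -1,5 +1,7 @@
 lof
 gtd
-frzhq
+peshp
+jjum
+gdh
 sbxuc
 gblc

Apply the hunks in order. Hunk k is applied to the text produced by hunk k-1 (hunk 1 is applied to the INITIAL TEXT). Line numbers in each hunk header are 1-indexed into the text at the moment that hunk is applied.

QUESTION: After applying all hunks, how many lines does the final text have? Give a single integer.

Answer: 7

Derivation:
Hunk 1: at line 3 remove [evble,gbz] add [nxtd,uxt] -> 6 lines: lof gtd exhuk nxtd uxt gblc
Hunk 2: at line 2 remove [exhuk,nxtd,uxt] add [cabc] -> 4 lines: lof gtd cabc gblc
Hunk 3: at line 2 remove [cabc] add [okzn] -> 4 lines: lof gtd okzn gblc
Hunk 4: at line 2 remove [okzn] add [frzhq,sbxuc] -> 5 lines: lof gtd frzhq sbxuc gblc
Hunk 5: at line 1 remove [frzhq] add [peshp,jjum,gdh] -> 7 lines: lof gtd peshp jjum gdh sbxuc gblc
Final line count: 7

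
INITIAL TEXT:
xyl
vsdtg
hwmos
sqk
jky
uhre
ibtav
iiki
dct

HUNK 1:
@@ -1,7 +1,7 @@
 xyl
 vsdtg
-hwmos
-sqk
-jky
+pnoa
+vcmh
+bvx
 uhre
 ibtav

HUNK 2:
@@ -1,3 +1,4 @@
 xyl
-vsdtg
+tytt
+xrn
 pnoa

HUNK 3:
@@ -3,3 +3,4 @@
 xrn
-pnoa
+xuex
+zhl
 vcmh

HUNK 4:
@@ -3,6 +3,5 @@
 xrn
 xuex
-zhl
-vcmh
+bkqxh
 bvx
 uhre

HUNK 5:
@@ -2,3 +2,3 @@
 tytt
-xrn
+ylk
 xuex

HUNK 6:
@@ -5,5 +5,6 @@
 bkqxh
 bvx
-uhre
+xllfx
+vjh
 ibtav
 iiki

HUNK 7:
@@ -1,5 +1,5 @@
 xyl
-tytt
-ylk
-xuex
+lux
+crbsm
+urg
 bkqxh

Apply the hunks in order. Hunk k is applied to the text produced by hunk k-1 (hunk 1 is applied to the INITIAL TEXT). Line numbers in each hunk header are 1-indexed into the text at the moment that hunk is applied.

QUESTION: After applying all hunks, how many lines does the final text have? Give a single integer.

Hunk 1: at line 1 remove [hwmos,sqk,jky] add [pnoa,vcmh,bvx] -> 9 lines: xyl vsdtg pnoa vcmh bvx uhre ibtav iiki dct
Hunk 2: at line 1 remove [vsdtg] add [tytt,xrn] -> 10 lines: xyl tytt xrn pnoa vcmh bvx uhre ibtav iiki dct
Hunk 3: at line 3 remove [pnoa] add [xuex,zhl] -> 11 lines: xyl tytt xrn xuex zhl vcmh bvx uhre ibtav iiki dct
Hunk 4: at line 3 remove [zhl,vcmh] add [bkqxh] -> 10 lines: xyl tytt xrn xuex bkqxh bvx uhre ibtav iiki dct
Hunk 5: at line 2 remove [xrn] add [ylk] -> 10 lines: xyl tytt ylk xuex bkqxh bvx uhre ibtav iiki dct
Hunk 6: at line 5 remove [uhre] add [xllfx,vjh] -> 11 lines: xyl tytt ylk xuex bkqxh bvx xllfx vjh ibtav iiki dct
Hunk 7: at line 1 remove [tytt,ylk,xuex] add [lux,crbsm,urg] -> 11 lines: xyl lux crbsm urg bkqxh bvx xllfx vjh ibtav iiki dct
Final line count: 11

Answer: 11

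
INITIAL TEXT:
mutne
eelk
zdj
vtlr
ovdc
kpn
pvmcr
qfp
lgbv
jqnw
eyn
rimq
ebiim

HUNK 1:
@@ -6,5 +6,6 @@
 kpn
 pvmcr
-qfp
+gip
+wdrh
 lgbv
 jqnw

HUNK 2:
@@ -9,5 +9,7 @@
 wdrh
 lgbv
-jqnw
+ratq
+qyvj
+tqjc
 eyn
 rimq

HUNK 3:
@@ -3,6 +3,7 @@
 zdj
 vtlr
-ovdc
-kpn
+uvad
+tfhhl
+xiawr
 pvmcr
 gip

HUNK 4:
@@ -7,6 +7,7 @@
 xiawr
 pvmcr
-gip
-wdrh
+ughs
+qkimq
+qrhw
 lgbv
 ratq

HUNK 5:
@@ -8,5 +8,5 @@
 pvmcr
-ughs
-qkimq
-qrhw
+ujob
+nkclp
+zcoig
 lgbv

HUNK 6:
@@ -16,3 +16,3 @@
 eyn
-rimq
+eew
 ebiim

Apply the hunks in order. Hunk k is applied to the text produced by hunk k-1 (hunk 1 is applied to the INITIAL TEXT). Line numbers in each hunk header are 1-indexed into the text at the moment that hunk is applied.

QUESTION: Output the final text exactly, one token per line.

Hunk 1: at line 6 remove [qfp] add [gip,wdrh] -> 14 lines: mutne eelk zdj vtlr ovdc kpn pvmcr gip wdrh lgbv jqnw eyn rimq ebiim
Hunk 2: at line 9 remove [jqnw] add [ratq,qyvj,tqjc] -> 16 lines: mutne eelk zdj vtlr ovdc kpn pvmcr gip wdrh lgbv ratq qyvj tqjc eyn rimq ebiim
Hunk 3: at line 3 remove [ovdc,kpn] add [uvad,tfhhl,xiawr] -> 17 lines: mutne eelk zdj vtlr uvad tfhhl xiawr pvmcr gip wdrh lgbv ratq qyvj tqjc eyn rimq ebiim
Hunk 4: at line 7 remove [gip,wdrh] add [ughs,qkimq,qrhw] -> 18 lines: mutne eelk zdj vtlr uvad tfhhl xiawr pvmcr ughs qkimq qrhw lgbv ratq qyvj tqjc eyn rimq ebiim
Hunk 5: at line 8 remove [ughs,qkimq,qrhw] add [ujob,nkclp,zcoig] -> 18 lines: mutne eelk zdj vtlr uvad tfhhl xiawr pvmcr ujob nkclp zcoig lgbv ratq qyvj tqjc eyn rimq ebiim
Hunk 6: at line 16 remove [rimq] add [eew] -> 18 lines: mutne eelk zdj vtlr uvad tfhhl xiawr pvmcr ujob nkclp zcoig lgbv ratq qyvj tqjc eyn eew ebiim

Answer: mutne
eelk
zdj
vtlr
uvad
tfhhl
xiawr
pvmcr
ujob
nkclp
zcoig
lgbv
ratq
qyvj
tqjc
eyn
eew
ebiim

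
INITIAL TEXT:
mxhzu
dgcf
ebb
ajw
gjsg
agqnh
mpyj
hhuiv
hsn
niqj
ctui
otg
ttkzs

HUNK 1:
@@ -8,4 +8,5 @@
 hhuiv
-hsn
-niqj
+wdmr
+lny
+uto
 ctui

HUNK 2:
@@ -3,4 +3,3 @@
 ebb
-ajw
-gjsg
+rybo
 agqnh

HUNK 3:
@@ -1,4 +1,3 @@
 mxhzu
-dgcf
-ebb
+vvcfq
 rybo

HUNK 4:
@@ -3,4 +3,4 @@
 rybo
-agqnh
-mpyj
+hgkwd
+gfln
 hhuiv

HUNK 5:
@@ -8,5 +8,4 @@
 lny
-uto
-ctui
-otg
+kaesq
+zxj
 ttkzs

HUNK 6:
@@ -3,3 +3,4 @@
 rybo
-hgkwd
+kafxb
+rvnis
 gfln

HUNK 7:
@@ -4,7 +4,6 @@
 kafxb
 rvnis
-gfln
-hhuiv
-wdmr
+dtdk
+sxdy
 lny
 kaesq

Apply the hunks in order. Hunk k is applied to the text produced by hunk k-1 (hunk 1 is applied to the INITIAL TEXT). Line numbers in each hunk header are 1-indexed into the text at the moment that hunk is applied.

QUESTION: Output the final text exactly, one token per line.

Answer: mxhzu
vvcfq
rybo
kafxb
rvnis
dtdk
sxdy
lny
kaesq
zxj
ttkzs

Derivation:
Hunk 1: at line 8 remove [hsn,niqj] add [wdmr,lny,uto] -> 14 lines: mxhzu dgcf ebb ajw gjsg agqnh mpyj hhuiv wdmr lny uto ctui otg ttkzs
Hunk 2: at line 3 remove [ajw,gjsg] add [rybo] -> 13 lines: mxhzu dgcf ebb rybo agqnh mpyj hhuiv wdmr lny uto ctui otg ttkzs
Hunk 3: at line 1 remove [dgcf,ebb] add [vvcfq] -> 12 lines: mxhzu vvcfq rybo agqnh mpyj hhuiv wdmr lny uto ctui otg ttkzs
Hunk 4: at line 3 remove [agqnh,mpyj] add [hgkwd,gfln] -> 12 lines: mxhzu vvcfq rybo hgkwd gfln hhuiv wdmr lny uto ctui otg ttkzs
Hunk 5: at line 8 remove [uto,ctui,otg] add [kaesq,zxj] -> 11 lines: mxhzu vvcfq rybo hgkwd gfln hhuiv wdmr lny kaesq zxj ttkzs
Hunk 6: at line 3 remove [hgkwd] add [kafxb,rvnis] -> 12 lines: mxhzu vvcfq rybo kafxb rvnis gfln hhuiv wdmr lny kaesq zxj ttkzs
Hunk 7: at line 4 remove [gfln,hhuiv,wdmr] add [dtdk,sxdy] -> 11 lines: mxhzu vvcfq rybo kafxb rvnis dtdk sxdy lny kaesq zxj ttkzs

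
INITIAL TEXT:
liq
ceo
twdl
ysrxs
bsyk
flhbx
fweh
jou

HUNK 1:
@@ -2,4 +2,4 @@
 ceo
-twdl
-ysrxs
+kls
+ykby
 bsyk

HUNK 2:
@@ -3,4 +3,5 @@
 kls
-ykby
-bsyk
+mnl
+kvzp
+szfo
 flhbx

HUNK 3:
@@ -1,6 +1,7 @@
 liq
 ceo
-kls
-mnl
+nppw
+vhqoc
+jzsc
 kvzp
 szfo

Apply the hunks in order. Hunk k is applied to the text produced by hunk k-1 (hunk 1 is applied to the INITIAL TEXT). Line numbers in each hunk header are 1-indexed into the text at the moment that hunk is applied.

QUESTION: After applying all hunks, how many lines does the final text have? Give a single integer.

Answer: 10

Derivation:
Hunk 1: at line 2 remove [twdl,ysrxs] add [kls,ykby] -> 8 lines: liq ceo kls ykby bsyk flhbx fweh jou
Hunk 2: at line 3 remove [ykby,bsyk] add [mnl,kvzp,szfo] -> 9 lines: liq ceo kls mnl kvzp szfo flhbx fweh jou
Hunk 3: at line 1 remove [kls,mnl] add [nppw,vhqoc,jzsc] -> 10 lines: liq ceo nppw vhqoc jzsc kvzp szfo flhbx fweh jou
Final line count: 10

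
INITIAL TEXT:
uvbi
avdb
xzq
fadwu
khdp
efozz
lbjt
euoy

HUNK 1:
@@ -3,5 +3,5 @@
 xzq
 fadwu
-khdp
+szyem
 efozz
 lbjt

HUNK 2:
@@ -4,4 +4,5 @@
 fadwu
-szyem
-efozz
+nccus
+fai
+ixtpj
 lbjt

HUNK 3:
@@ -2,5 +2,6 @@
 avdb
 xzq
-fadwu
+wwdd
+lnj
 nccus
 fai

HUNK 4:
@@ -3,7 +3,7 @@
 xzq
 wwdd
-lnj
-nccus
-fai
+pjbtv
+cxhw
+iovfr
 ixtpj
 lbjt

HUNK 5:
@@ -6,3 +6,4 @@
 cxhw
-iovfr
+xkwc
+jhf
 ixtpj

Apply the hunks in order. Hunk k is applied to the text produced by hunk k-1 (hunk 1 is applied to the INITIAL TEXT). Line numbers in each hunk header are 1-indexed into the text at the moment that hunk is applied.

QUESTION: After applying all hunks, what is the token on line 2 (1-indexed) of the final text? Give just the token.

Hunk 1: at line 3 remove [khdp] add [szyem] -> 8 lines: uvbi avdb xzq fadwu szyem efozz lbjt euoy
Hunk 2: at line 4 remove [szyem,efozz] add [nccus,fai,ixtpj] -> 9 lines: uvbi avdb xzq fadwu nccus fai ixtpj lbjt euoy
Hunk 3: at line 2 remove [fadwu] add [wwdd,lnj] -> 10 lines: uvbi avdb xzq wwdd lnj nccus fai ixtpj lbjt euoy
Hunk 4: at line 3 remove [lnj,nccus,fai] add [pjbtv,cxhw,iovfr] -> 10 lines: uvbi avdb xzq wwdd pjbtv cxhw iovfr ixtpj lbjt euoy
Hunk 5: at line 6 remove [iovfr] add [xkwc,jhf] -> 11 lines: uvbi avdb xzq wwdd pjbtv cxhw xkwc jhf ixtpj lbjt euoy
Final line 2: avdb

Answer: avdb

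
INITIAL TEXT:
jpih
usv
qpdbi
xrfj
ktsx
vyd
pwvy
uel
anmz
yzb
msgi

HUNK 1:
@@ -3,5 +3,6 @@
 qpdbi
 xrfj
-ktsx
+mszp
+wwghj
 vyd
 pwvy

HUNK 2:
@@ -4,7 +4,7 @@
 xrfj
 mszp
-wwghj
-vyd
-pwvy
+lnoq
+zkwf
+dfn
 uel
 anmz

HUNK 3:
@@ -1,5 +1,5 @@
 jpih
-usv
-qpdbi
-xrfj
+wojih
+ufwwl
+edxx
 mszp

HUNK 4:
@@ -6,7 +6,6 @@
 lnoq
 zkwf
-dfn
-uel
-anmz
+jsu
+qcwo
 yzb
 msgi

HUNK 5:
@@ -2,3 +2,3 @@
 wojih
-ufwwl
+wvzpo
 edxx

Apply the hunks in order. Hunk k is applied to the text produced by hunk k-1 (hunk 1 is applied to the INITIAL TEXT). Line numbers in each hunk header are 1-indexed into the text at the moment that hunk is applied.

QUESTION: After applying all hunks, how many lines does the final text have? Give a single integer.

Answer: 11

Derivation:
Hunk 1: at line 3 remove [ktsx] add [mszp,wwghj] -> 12 lines: jpih usv qpdbi xrfj mszp wwghj vyd pwvy uel anmz yzb msgi
Hunk 2: at line 4 remove [wwghj,vyd,pwvy] add [lnoq,zkwf,dfn] -> 12 lines: jpih usv qpdbi xrfj mszp lnoq zkwf dfn uel anmz yzb msgi
Hunk 3: at line 1 remove [usv,qpdbi,xrfj] add [wojih,ufwwl,edxx] -> 12 lines: jpih wojih ufwwl edxx mszp lnoq zkwf dfn uel anmz yzb msgi
Hunk 4: at line 6 remove [dfn,uel,anmz] add [jsu,qcwo] -> 11 lines: jpih wojih ufwwl edxx mszp lnoq zkwf jsu qcwo yzb msgi
Hunk 5: at line 2 remove [ufwwl] add [wvzpo] -> 11 lines: jpih wojih wvzpo edxx mszp lnoq zkwf jsu qcwo yzb msgi
Final line count: 11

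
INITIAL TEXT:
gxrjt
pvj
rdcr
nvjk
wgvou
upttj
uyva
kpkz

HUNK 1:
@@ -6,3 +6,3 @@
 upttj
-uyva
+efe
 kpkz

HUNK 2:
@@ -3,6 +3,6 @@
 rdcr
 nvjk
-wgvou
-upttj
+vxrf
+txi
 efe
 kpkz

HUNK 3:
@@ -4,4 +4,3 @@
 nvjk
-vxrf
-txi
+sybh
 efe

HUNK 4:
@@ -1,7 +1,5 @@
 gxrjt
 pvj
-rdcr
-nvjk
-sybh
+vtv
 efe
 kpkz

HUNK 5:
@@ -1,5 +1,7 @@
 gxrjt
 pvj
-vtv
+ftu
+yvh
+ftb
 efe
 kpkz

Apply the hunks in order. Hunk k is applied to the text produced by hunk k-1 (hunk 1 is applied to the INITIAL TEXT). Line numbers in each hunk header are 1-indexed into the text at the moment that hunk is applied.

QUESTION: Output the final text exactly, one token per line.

Answer: gxrjt
pvj
ftu
yvh
ftb
efe
kpkz

Derivation:
Hunk 1: at line 6 remove [uyva] add [efe] -> 8 lines: gxrjt pvj rdcr nvjk wgvou upttj efe kpkz
Hunk 2: at line 3 remove [wgvou,upttj] add [vxrf,txi] -> 8 lines: gxrjt pvj rdcr nvjk vxrf txi efe kpkz
Hunk 3: at line 4 remove [vxrf,txi] add [sybh] -> 7 lines: gxrjt pvj rdcr nvjk sybh efe kpkz
Hunk 4: at line 1 remove [rdcr,nvjk,sybh] add [vtv] -> 5 lines: gxrjt pvj vtv efe kpkz
Hunk 5: at line 1 remove [vtv] add [ftu,yvh,ftb] -> 7 lines: gxrjt pvj ftu yvh ftb efe kpkz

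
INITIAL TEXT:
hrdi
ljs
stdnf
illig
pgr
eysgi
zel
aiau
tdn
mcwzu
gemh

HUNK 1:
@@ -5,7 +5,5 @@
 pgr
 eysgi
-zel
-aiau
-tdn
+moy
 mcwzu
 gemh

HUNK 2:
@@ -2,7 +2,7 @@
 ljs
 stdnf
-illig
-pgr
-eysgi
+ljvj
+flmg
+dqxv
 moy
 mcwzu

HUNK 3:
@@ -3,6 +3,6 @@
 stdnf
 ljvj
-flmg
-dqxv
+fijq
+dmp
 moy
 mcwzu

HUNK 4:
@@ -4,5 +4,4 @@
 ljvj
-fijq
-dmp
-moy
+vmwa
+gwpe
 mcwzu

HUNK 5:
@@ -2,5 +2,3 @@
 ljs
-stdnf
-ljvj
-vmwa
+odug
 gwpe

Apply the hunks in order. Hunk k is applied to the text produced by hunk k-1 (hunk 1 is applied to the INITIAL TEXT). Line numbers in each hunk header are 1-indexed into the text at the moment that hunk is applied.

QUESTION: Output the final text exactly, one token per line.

Answer: hrdi
ljs
odug
gwpe
mcwzu
gemh

Derivation:
Hunk 1: at line 5 remove [zel,aiau,tdn] add [moy] -> 9 lines: hrdi ljs stdnf illig pgr eysgi moy mcwzu gemh
Hunk 2: at line 2 remove [illig,pgr,eysgi] add [ljvj,flmg,dqxv] -> 9 lines: hrdi ljs stdnf ljvj flmg dqxv moy mcwzu gemh
Hunk 3: at line 3 remove [flmg,dqxv] add [fijq,dmp] -> 9 lines: hrdi ljs stdnf ljvj fijq dmp moy mcwzu gemh
Hunk 4: at line 4 remove [fijq,dmp,moy] add [vmwa,gwpe] -> 8 lines: hrdi ljs stdnf ljvj vmwa gwpe mcwzu gemh
Hunk 5: at line 2 remove [stdnf,ljvj,vmwa] add [odug] -> 6 lines: hrdi ljs odug gwpe mcwzu gemh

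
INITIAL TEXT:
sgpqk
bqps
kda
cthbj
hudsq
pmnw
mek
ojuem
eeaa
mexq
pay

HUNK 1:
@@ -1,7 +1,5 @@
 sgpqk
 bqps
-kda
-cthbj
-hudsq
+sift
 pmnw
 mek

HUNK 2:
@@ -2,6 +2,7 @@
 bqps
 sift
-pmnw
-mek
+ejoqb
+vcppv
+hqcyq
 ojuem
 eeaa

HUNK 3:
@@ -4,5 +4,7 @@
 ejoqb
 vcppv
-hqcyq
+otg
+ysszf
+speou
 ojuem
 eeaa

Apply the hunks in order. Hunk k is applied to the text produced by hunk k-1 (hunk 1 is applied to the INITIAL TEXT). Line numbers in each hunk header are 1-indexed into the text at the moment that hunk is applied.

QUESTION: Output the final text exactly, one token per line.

Answer: sgpqk
bqps
sift
ejoqb
vcppv
otg
ysszf
speou
ojuem
eeaa
mexq
pay

Derivation:
Hunk 1: at line 1 remove [kda,cthbj,hudsq] add [sift] -> 9 lines: sgpqk bqps sift pmnw mek ojuem eeaa mexq pay
Hunk 2: at line 2 remove [pmnw,mek] add [ejoqb,vcppv,hqcyq] -> 10 lines: sgpqk bqps sift ejoqb vcppv hqcyq ojuem eeaa mexq pay
Hunk 3: at line 4 remove [hqcyq] add [otg,ysszf,speou] -> 12 lines: sgpqk bqps sift ejoqb vcppv otg ysszf speou ojuem eeaa mexq pay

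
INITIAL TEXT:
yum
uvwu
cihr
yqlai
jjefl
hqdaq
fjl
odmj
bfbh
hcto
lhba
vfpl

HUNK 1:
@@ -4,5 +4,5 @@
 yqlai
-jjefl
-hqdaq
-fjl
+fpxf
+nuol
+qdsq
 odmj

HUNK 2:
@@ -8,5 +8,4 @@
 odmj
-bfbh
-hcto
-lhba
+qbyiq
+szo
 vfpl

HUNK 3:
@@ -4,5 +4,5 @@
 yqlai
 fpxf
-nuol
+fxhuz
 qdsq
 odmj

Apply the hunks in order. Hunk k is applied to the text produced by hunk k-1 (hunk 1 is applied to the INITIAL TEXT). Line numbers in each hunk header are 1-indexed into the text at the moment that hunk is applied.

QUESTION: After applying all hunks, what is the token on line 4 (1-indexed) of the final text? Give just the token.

Answer: yqlai

Derivation:
Hunk 1: at line 4 remove [jjefl,hqdaq,fjl] add [fpxf,nuol,qdsq] -> 12 lines: yum uvwu cihr yqlai fpxf nuol qdsq odmj bfbh hcto lhba vfpl
Hunk 2: at line 8 remove [bfbh,hcto,lhba] add [qbyiq,szo] -> 11 lines: yum uvwu cihr yqlai fpxf nuol qdsq odmj qbyiq szo vfpl
Hunk 3: at line 4 remove [nuol] add [fxhuz] -> 11 lines: yum uvwu cihr yqlai fpxf fxhuz qdsq odmj qbyiq szo vfpl
Final line 4: yqlai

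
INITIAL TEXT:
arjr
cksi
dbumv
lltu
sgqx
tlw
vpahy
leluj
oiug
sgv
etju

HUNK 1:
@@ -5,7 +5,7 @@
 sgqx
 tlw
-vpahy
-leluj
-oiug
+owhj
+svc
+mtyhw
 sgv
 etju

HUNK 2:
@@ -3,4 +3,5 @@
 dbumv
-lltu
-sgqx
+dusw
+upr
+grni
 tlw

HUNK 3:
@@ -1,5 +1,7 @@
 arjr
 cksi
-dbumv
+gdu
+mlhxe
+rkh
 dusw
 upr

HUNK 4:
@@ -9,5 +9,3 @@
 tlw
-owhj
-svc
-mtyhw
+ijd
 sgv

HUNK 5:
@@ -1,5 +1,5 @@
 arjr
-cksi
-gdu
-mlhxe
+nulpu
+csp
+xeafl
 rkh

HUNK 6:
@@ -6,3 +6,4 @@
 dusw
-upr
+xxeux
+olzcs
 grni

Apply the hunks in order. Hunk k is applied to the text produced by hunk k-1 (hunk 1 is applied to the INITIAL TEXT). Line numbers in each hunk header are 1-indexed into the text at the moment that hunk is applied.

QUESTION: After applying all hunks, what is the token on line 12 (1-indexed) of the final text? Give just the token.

Answer: sgv

Derivation:
Hunk 1: at line 5 remove [vpahy,leluj,oiug] add [owhj,svc,mtyhw] -> 11 lines: arjr cksi dbumv lltu sgqx tlw owhj svc mtyhw sgv etju
Hunk 2: at line 3 remove [lltu,sgqx] add [dusw,upr,grni] -> 12 lines: arjr cksi dbumv dusw upr grni tlw owhj svc mtyhw sgv etju
Hunk 3: at line 1 remove [dbumv] add [gdu,mlhxe,rkh] -> 14 lines: arjr cksi gdu mlhxe rkh dusw upr grni tlw owhj svc mtyhw sgv etju
Hunk 4: at line 9 remove [owhj,svc,mtyhw] add [ijd] -> 12 lines: arjr cksi gdu mlhxe rkh dusw upr grni tlw ijd sgv etju
Hunk 5: at line 1 remove [cksi,gdu,mlhxe] add [nulpu,csp,xeafl] -> 12 lines: arjr nulpu csp xeafl rkh dusw upr grni tlw ijd sgv etju
Hunk 6: at line 6 remove [upr] add [xxeux,olzcs] -> 13 lines: arjr nulpu csp xeafl rkh dusw xxeux olzcs grni tlw ijd sgv etju
Final line 12: sgv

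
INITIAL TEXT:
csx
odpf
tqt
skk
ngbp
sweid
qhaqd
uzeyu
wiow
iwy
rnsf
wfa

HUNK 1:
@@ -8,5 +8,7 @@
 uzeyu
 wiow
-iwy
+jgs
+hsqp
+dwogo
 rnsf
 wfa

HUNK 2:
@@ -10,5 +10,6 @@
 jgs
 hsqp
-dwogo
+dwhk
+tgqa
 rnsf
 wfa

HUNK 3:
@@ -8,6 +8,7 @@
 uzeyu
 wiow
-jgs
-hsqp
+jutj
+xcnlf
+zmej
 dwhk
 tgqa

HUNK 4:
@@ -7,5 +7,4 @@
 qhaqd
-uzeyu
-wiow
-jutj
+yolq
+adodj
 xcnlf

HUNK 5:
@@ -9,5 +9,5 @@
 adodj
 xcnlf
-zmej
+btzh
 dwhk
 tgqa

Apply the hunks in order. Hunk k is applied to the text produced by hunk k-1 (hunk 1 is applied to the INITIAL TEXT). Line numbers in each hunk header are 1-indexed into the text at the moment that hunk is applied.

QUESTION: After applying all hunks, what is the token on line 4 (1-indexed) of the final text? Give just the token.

Hunk 1: at line 8 remove [iwy] add [jgs,hsqp,dwogo] -> 14 lines: csx odpf tqt skk ngbp sweid qhaqd uzeyu wiow jgs hsqp dwogo rnsf wfa
Hunk 2: at line 10 remove [dwogo] add [dwhk,tgqa] -> 15 lines: csx odpf tqt skk ngbp sweid qhaqd uzeyu wiow jgs hsqp dwhk tgqa rnsf wfa
Hunk 3: at line 8 remove [jgs,hsqp] add [jutj,xcnlf,zmej] -> 16 lines: csx odpf tqt skk ngbp sweid qhaqd uzeyu wiow jutj xcnlf zmej dwhk tgqa rnsf wfa
Hunk 4: at line 7 remove [uzeyu,wiow,jutj] add [yolq,adodj] -> 15 lines: csx odpf tqt skk ngbp sweid qhaqd yolq adodj xcnlf zmej dwhk tgqa rnsf wfa
Hunk 5: at line 9 remove [zmej] add [btzh] -> 15 lines: csx odpf tqt skk ngbp sweid qhaqd yolq adodj xcnlf btzh dwhk tgqa rnsf wfa
Final line 4: skk

Answer: skk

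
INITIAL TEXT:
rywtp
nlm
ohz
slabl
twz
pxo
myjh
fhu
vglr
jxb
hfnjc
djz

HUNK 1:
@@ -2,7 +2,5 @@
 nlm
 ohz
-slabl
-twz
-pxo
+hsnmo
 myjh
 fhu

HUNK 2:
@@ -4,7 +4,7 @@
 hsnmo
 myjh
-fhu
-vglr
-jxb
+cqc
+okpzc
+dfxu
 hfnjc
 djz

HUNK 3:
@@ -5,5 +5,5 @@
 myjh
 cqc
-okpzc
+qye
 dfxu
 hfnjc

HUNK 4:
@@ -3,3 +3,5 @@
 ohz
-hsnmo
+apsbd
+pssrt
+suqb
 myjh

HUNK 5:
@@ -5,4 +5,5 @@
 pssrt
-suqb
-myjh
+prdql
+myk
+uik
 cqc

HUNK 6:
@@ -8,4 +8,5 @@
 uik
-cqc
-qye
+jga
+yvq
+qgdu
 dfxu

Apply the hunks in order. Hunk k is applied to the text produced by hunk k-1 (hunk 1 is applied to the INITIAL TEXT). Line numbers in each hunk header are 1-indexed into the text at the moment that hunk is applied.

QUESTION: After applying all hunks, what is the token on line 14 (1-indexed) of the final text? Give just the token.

Hunk 1: at line 2 remove [slabl,twz,pxo] add [hsnmo] -> 10 lines: rywtp nlm ohz hsnmo myjh fhu vglr jxb hfnjc djz
Hunk 2: at line 4 remove [fhu,vglr,jxb] add [cqc,okpzc,dfxu] -> 10 lines: rywtp nlm ohz hsnmo myjh cqc okpzc dfxu hfnjc djz
Hunk 3: at line 5 remove [okpzc] add [qye] -> 10 lines: rywtp nlm ohz hsnmo myjh cqc qye dfxu hfnjc djz
Hunk 4: at line 3 remove [hsnmo] add [apsbd,pssrt,suqb] -> 12 lines: rywtp nlm ohz apsbd pssrt suqb myjh cqc qye dfxu hfnjc djz
Hunk 5: at line 5 remove [suqb,myjh] add [prdql,myk,uik] -> 13 lines: rywtp nlm ohz apsbd pssrt prdql myk uik cqc qye dfxu hfnjc djz
Hunk 6: at line 8 remove [cqc,qye] add [jga,yvq,qgdu] -> 14 lines: rywtp nlm ohz apsbd pssrt prdql myk uik jga yvq qgdu dfxu hfnjc djz
Final line 14: djz

Answer: djz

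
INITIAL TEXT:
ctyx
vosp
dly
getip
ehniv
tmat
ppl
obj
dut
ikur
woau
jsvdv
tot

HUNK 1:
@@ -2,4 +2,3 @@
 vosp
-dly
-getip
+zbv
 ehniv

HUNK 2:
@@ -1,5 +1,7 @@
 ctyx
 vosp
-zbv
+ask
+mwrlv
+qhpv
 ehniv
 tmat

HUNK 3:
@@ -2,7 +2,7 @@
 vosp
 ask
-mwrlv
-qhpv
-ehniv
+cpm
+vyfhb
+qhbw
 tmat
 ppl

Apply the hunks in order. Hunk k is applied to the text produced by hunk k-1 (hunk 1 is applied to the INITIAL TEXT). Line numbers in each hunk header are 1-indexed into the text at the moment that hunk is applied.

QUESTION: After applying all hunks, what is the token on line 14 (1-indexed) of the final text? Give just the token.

Hunk 1: at line 2 remove [dly,getip] add [zbv] -> 12 lines: ctyx vosp zbv ehniv tmat ppl obj dut ikur woau jsvdv tot
Hunk 2: at line 1 remove [zbv] add [ask,mwrlv,qhpv] -> 14 lines: ctyx vosp ask mwrlv qhpv ehniv tmat ppl obj dut ikur woau jsvdv tot
Hunk 3: at line 2 remove [mwrlv,qhpv,ehniv] add [cpm,vyfhb,qhbw] -> 14 lines: ctyx vosp ask cpm vyfhb qhbw tmat ppl obj dut ikur woau jsvdv tot
Final line 14: tot

Answer: tot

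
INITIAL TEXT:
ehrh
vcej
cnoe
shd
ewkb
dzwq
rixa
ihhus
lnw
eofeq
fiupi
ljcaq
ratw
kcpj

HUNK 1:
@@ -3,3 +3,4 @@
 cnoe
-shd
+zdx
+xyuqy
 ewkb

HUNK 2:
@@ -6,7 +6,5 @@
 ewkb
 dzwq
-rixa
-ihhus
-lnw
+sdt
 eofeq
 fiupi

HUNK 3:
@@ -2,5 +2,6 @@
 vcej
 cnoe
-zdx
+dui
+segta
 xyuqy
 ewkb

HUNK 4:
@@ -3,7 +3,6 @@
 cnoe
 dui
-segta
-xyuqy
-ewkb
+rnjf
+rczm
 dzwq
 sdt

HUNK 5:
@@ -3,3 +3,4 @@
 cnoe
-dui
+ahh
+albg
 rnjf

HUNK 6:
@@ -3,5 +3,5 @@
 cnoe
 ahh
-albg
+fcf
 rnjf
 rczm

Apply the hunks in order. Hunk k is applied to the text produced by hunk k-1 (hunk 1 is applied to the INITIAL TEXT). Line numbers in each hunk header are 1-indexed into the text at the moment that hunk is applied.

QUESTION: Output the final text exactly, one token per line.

Hunk 1: at line 3 remove [shd] add [zdx,xyuqy] -> 15 lines: ehrh vcej cnoe zdx xyuqy ewkb dzwq rixa ihhus lnw eofeq fiupi ljcaq ratw kcpj
Hunk 2: at line 6 remove [rixa,ihhus,lnw] add [sdt] -> 13 lines: ehrh vcej cnoe zdx xyuqy ewkb dzwq sdt eofeq fiupi ljcaq ratw kcpj
Hunk 3: at line 2 remove [zdx] add [dui,segta] -> 14 lines: ehrh vcej cnoe dui segta xyuqy ewkb dzwq sdt eofeq fiupi ljcaq ratw kcpj
Hunk 4: at line 3 remove [segta,xyuqy,ewkb] add [rnjf,rczm] -> 13 lines: ehrh vcej cnoe dui rnjf rczm dzwq sdt eofeq fiupi ljcaq ratw kcpj
Hunk 5: at line 3 remove [dui] add [ahh,albg] -> 14 lines: ehrh vcej cnoe ahh albg rnjf rczm dzwq sdt eofeq fiupi ljcaq ratw kcpj
Hunk 6: at line 3 remove [albg] add [fcf] -> 14 lines: ehrh vcej cnoe ahh fcf rnjf rczm dzwq sdt eofeq fiupi ljcaq ratw kcpj

Answer: ehrh
vcej
cnoe
ahh
fcf
rnjf
rczm
dzwq
sdt
eofeq
fiupi
ljcaq
ratw
kcpj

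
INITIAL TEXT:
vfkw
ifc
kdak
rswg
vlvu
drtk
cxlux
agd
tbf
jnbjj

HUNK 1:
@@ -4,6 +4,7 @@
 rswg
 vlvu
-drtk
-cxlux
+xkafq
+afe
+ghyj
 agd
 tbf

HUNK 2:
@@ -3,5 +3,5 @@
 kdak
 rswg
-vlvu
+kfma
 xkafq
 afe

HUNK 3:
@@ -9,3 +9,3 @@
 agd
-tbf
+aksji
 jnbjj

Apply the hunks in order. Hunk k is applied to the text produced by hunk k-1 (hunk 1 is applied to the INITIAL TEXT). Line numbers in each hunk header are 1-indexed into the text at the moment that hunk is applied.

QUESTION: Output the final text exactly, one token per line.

Hunk 1: at line 4 remove [drtk,cxlux] add [xkafq,afe,ghyj] -> 11 lines: vfkw ifc kdak rswg vlvu xkafq afe ghyj agd tbf jnbjj
Hunk 2: at line 3 remove [vlvu] add [kfma] -> 11 lines: vfkw ifc kdak rswg kfma xkafq afe ghyj agd tbf jnbjj
Hunk 3: at line 9 remove [tbf] add [aksji] -> 11 lines: vfkw ifc kdak rswg kfma xkafq afe ghyj agd aksji jnbjj

Answer: vfkw
ifc
kdak
rswg
kfma
xkafq
afe
ghyj
agd
aksji
jnbjj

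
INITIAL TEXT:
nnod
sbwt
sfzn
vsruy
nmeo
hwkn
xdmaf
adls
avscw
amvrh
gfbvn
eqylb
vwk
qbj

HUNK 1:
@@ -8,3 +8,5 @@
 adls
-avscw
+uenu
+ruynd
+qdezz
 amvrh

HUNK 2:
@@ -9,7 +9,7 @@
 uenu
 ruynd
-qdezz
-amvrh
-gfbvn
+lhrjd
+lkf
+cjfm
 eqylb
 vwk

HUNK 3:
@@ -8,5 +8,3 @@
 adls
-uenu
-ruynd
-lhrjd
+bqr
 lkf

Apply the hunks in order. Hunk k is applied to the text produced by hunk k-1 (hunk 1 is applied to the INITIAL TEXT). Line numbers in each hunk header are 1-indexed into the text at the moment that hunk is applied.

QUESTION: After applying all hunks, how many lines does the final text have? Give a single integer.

Hunk 1: at line 8 remove [avscw] add [uenu,ruynd,qdezz] -> 16 lines: nnod sbwt sfzn vsruy nmeo hwkn xdmaf adls uenu ruynd qdezz amvrh gfbvn eqylb vwk qbj
Hunk 2: at line 9 remove [qdezz,amvrh,gfbvn] add [lhrjd,lkf,cjfm] -> 16 lines: nnod sbwt sfzn vsruy nmeo hwkn xdmaf adls uenu ruynd lhrjd lkf cjfm eqylb vwk qbj
Hunk 3: at line 8 remove [uenu,ruynd,lhrjd] add [bqr] -> 14 lines: nnod sbwt sfzn vsruy nmeo hwkn xdmaf adls bqr lkf cjfm eqylb vwk qbj
Final line count: 14

Answer: 14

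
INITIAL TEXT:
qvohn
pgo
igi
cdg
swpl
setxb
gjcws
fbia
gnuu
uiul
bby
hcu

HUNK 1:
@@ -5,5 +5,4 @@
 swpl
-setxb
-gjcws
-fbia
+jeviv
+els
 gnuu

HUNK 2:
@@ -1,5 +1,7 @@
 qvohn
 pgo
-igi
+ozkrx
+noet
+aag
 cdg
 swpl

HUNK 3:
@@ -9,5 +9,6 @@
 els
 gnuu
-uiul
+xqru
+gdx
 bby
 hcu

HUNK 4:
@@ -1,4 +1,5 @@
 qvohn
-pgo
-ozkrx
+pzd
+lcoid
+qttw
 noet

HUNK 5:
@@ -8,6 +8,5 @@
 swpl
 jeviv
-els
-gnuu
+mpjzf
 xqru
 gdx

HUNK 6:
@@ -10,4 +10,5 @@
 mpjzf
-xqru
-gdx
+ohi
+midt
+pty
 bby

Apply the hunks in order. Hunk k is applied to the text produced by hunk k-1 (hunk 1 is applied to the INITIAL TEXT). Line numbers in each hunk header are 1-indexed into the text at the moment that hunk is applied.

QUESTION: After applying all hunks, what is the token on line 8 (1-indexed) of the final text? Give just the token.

Answer: swpl

Derivation:
Hunk 1: at line 5 remove [setxb,gjcws,fbia] add [jeviv,els] -> 11 lines: qvohn pgo igi cdg swpl jeviv els gnuu uiul bby hcu
Hunk 2: at line 1 remove [igi] add [ozkrx,noet,aag] -> 13 lines: qvohn pgo ozkrx noet aag cdg swpl jeviv els gnuu uiul bby hcu
Hunk 3: at line 9 remove [uiul] add [xqru,gdx] -> 14 lines: qvohn pgo ozkrx noet aag cdg swpl jeviv els gnuu xqru gdx bby hcu
Hunk 4: at line 1 remove [pgo,ozkrx] add [pzd,lcoid,qttw] -> 15 lines: qvohn pzd lcoid qttw noet aag cdg swpl jeviv els gnuu xqru gdx bby hcu
Hunk 5: at line 8 remove [els,gnuu] add [mpjzf] -> 14 lines: qvohn pzd lcoid qttw noet aag cdg swpl jeviv mpjzf xqru gdx bby hcu
Hunk 6: at line 10 remove [xqru,gdx] add [ohi,midt,pty] -> 15 lines: qvohn pzd lcoid qttw noet aag cdg swpl jeviv mpjzf ohi midt pty bby hcu
Final line 8: swpl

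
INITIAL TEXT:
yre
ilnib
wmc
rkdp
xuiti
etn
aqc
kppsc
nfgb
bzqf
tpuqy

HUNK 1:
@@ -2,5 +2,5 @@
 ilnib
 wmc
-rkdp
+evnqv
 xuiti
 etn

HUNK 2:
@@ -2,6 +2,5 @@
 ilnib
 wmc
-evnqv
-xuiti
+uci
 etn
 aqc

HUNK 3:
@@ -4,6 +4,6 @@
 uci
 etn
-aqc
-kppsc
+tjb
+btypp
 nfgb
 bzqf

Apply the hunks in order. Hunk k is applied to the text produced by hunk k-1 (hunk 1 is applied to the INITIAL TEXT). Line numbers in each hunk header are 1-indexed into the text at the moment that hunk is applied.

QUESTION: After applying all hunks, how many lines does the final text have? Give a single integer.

Answer: 10

Derivation:
Hunk 1: at line 2 remove [rkdp] add [evnqv] -> 11 lines: yre ilnib wmc evnqv xuiti etn aqc kppsc nfgb bzqf tpuqy
Hunk 2: at line 2 remove [evnqv,xuiti] add [uci] -> 10 lines: yre ilnib wmc uci etn aqc kppsc nfgb bzqf tpuqy
Hunk 3: at line 4 remove [aqc,kppsc] add [tjb,btypp] -> 10 lines: yre ilnib wmc uci etn tjb btypp nfgb bzqf tpuqy
Final line count: 10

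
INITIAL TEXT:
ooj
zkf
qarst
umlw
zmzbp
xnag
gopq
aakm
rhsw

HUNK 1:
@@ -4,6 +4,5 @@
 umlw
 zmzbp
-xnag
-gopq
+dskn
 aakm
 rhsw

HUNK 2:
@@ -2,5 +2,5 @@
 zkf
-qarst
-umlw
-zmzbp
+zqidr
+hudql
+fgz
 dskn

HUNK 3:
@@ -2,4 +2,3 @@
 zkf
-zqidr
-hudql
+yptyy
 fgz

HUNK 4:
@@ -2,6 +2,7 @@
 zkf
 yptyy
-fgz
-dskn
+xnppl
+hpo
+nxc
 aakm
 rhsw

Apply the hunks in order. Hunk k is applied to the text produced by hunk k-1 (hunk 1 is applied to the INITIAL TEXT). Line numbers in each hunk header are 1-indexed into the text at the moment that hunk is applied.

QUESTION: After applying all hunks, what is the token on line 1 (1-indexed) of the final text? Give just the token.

Answer: ooj

Derivation:
Hunk 1: at line 4 remove [xnag,gopq] add [dskn] -> 8 lines: ooj zkf qarst umlw zmzbp dskn aakm rhsw
Hunk 2: at line 2 remove [qarst,umlw,zmzbp] add [zqidr,hudql,fgz] -> 8 lines: ooj zkf zqidr hudql fgz dskn aakm rhsw
Hunk 3: at line 2 remove [zqidr,hudql] add [yptyy] -> 7 lines: ooj zkf yptyy fgz dskn aakm rhsw
Hunk 4: at line 2 remove [fgz,dskn] add [xnppl,hpo,nxc] -> 8 lines: ooj zkf yptyy xnppl hpo nxc aakm rhsw
Final line 1: ooj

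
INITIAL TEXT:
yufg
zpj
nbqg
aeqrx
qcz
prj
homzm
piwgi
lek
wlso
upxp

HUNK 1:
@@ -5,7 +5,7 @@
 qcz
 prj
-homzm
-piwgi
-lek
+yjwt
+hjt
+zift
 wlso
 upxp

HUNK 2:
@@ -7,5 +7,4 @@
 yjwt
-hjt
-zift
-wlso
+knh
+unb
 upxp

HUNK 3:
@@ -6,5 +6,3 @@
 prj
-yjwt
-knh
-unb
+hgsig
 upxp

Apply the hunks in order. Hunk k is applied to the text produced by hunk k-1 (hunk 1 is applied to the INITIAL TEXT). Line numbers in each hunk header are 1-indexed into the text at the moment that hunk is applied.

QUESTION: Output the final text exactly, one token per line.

Answer: yufg
zpj
nbqg
aeqrx
qcz
prj
hgsig
upxp

Derivation:
Hunk 1: at line 5 remove [homzm,piwgi,lek] add [yjwt,hjt,zift] -> 11 lines: yufg zpj nbqg aeqrx qcz prj yjwt hjt zift wlso upxp
Hunk 2: at line 7 remove [hjt,zift,wlso] add [knh,unb] -> 10 lines: yufg zpj nbqg aeqrx qcz prj yjwt knh unb upxp
Hunk 3: at line 6 remove [yjwt,knh,unb] add [hgsig] -> 8 lines: yufg zpj nbqg aeqrx qcz prj hgsig upxp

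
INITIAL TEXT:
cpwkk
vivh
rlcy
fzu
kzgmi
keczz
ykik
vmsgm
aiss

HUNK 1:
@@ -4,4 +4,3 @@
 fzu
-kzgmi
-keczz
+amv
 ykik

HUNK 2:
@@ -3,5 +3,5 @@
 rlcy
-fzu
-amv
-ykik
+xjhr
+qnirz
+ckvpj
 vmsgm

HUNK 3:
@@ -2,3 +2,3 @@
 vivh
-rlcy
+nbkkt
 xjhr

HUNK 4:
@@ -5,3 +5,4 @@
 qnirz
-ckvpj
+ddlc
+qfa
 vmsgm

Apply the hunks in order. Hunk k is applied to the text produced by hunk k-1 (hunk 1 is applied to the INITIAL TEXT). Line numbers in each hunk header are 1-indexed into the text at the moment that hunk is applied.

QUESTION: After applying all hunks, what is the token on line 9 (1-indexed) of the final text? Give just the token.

Answer: aiss

Derivation:
Hunk 1: at line 4 remove [kzgmi,keczz] add [amv] -> 8 lines: cpwkk vivh rlcy fzu amv ykik vmsgm aiss
Hunk 2: at line 3 remove [fzu,amv,ykik] add [xjhr,qnirz,ckvpj] -> 8 lines: cpwkk vivh rlcy xjhr qnirz ckvpj vmsgm aiss
Hunk 3: at line 2 remove [rlcy] add [nbkkt] -> 8 lines: cpwkk vivh nbkkt xjhr qnirz ckvpj vmsgm aiss
Hunk 4: at line 5 remove [ckvpj] add [ddlc,qfa] -> 9 lines: cpwkk vivh nbkkt xjhr qnirz ddlc qfa vmsgm aiss
Final line 9: aiss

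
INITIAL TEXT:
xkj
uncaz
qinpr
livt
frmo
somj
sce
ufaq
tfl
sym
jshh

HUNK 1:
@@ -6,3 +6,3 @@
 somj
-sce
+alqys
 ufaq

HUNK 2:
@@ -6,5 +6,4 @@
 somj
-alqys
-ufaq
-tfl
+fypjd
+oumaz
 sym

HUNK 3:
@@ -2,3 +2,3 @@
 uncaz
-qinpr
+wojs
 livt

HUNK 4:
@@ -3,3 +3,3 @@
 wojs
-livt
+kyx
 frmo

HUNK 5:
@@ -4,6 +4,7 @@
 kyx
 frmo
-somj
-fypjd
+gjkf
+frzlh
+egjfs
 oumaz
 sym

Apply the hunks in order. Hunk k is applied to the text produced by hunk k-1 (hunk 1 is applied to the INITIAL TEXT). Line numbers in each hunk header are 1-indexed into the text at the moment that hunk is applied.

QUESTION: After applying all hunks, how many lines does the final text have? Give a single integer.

Answer: 11

Derivation:
Hunk 1: at line 6 remove [sce] add [alqys] -> 11 lines: xkj uncaz qinpr livt frmo somj alqys ufaq tfl sym jshh
Hunk 2: at line 6 remove [alqys,ufaq,tfl] add [fypjd,oumaz] -> 10 lines: xkj uncaz qinpr livt frmo somj fypjd oumaz sym jshh
Hunk 3: at line 2 remove [qinpr] add [wojs] -> 10 lines: xkj uncaz wojs livt frmo somj fypjd oumaz sym jshh
Hunk 4: at line 3 remove [livt] add [kyx] -> 10 lines: xkj uncaz wojs kyx frmo somj fypjd oumaz sym jshh
Hunk 5: at line 4 remove [somj,fypjd] add [gjkf,frzlh,egjfs] -> 11 lines: xkj uncaz wojs kyx frmo gjkf frzlh egjfs oumaz sym jshh
Final line count: 11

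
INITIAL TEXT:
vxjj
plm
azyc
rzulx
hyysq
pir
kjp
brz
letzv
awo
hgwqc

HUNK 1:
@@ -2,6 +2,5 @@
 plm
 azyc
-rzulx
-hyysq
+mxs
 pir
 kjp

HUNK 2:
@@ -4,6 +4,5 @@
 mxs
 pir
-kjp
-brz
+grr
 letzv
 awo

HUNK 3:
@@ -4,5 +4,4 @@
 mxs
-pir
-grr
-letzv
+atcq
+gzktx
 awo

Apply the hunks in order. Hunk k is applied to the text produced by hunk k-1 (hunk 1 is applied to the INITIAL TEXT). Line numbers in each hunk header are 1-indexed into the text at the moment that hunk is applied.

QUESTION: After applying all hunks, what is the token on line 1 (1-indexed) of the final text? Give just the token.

Hunk 1: at line 2 remove [rzulx,hyysq] add [mxs] -> 10 lines: vxjj plm azyc mxs pir kjp brz letzv awo hgwqc
Hunk 2: at line 4 remove [kjp,brz] add [grr] -> 9 lines: vxjj plm azyc mxs pir grr letzv awo hgwqc
Hunk 3: at line 4 remove [pir,grr,letzv] add [atcq,gzktx] -> 8 lines: vxjj plm azyc mxs atcq gzktx awo hgwqc
Final line 1: vxjj

Answer: vxjj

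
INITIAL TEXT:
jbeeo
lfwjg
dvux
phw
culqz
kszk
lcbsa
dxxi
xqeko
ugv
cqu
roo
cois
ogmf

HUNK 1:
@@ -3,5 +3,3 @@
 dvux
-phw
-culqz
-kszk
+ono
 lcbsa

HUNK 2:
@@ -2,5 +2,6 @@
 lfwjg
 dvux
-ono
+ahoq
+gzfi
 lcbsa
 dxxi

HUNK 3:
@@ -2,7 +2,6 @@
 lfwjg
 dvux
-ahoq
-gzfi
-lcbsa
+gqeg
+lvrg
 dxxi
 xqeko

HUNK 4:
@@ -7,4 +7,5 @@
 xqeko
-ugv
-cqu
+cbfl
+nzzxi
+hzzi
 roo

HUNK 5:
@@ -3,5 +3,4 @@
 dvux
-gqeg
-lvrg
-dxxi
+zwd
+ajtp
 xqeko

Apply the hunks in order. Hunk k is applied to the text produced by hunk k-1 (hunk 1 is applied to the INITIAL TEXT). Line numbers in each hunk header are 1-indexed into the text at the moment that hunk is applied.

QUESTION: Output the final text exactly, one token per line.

Hunk 1: at line 3 remove [phw,culqz,kszk] add [ono] -> 12 lines: jbeeo lfwjg dvux ono lcbsa dxxi xqeko ugv cqu roo cois ogmf
Hunk 2: at line 2 remove [ono] add [ahoq,gzfi] -> 13 lines: jbeeo lfwjg dvux ahoq gzfi lcbsa dxxi xqeko ugv cqu roo cois ogmf
Hunk 3: at line 2 remove [ahoq,gzfi,lcbsa] add [gqeg,lvrg] -> 12 lines: jbeeo lfwjg dvux gqeg lvrg dxxi xqeko ugv cqu roo cois ogmf
Hunk 4: at line 7 remove [ugv,cqu] add [cbfl,nzzxi,hzzi] -> 13 lines: jbeeo lfwjg dvux gqeg lvrg dxxi xqeko cbfl nzzxi hzzi roo cois ogmf
Hunk 5: at line 3 remove [gqeg,lvrg,dxxi] add [zwd,ajtp] -> 12 lines: jbeeo lfwjg dvux zwd ajtp xqeko cbfl nzzxi hzzi roo cois ogmf

Answer: jbeeo
lfwjg
dvux
zwd
ajtp
xqeko
cbfl
nzzxi
hzzi
roo
cois
ogmf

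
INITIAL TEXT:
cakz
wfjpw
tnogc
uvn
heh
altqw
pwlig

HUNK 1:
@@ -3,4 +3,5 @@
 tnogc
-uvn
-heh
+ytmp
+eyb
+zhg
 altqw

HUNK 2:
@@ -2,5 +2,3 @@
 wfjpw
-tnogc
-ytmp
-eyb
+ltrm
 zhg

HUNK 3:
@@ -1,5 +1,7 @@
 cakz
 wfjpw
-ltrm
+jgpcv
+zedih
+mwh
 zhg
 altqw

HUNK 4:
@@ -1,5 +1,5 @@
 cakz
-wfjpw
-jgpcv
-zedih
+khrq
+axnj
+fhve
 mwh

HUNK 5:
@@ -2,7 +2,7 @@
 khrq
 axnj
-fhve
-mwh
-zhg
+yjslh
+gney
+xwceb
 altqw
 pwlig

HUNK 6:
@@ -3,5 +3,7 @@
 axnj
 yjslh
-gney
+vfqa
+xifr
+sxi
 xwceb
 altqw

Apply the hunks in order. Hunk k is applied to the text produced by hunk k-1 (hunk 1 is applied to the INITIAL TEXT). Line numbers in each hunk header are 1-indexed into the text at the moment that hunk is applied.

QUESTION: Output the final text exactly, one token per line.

Answer: cakz
khrq
axnj
yjslh
vfqa
xifr
sxi
xwceb
altqw
pwlig

Derivation:
Hunk 1: at line 3 remove [uvn,heh] add [ytmp,eyb,zhg] -> 8 lines: cakz wfjpw tnogc ytmp eyb zhg altqw pwlig
Hunk 2: at line 2 remove [tnogc,ytmp,eyb] add [ltrm] -> 6 lines: cakz wfjpw ltrm zhg altqw pwlig
Hunk 3: at line 1 remove [ltrm] add [jgpcv,zedih,mwh] -> 8 lines: cakz wfjpw jgpcv zedih mwh zhg altqw pwlig
Hunk 4: at line 1 remove [wfjpw,jgpcv,zedih] add [khrq,axnj,fhve] -> 8 lines: cakz khrq axnj fhve mwh zhg altqw pwlig
Hunk 5: at line 2 remove [fhve,mwh,zhg] add [yjslh,gney,xwceb] -> 8 lines: cakz khrq axnj yjslh gney xwceb altqw pwlig
Hunk 6: at line 3 remove [gney] add [vfqa,xifr,sxi] -> 10 lines: cakz khrq axnj yjslh vfqa xifr sxi xwceb altqw pwlig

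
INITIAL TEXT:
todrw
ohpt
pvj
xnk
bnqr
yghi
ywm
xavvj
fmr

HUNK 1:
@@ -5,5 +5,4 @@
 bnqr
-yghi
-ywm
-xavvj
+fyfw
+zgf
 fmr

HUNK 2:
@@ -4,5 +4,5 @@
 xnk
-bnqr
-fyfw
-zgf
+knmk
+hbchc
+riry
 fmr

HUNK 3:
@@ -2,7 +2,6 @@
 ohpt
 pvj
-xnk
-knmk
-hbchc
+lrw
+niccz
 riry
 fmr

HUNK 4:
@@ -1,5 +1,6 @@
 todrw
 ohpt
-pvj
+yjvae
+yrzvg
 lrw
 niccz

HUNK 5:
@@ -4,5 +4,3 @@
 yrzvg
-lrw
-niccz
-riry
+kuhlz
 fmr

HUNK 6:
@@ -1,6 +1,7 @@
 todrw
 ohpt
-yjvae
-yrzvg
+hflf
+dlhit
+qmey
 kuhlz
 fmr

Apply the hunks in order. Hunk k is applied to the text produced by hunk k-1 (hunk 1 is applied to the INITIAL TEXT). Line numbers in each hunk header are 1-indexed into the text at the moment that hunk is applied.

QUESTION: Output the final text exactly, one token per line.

Hunk 1: at line 5 remove [yghi,ywm,xavvj] add [fyfw,zgf] -> 8 lines: todrw ohpt pvj xnk bnqr fyfw zgf fmr
Hunk 2: at line 4 remove [bnqr,fyfw,zgf] add [knmk,hbchc,riry] -> 8 lines: todrw ohpt pvj xnk knmk hbchc riry fmr
Hunk 3: at line 2 remove [xnk,knmk,hbchc] add [lrw,niccz] -> 7 lines: todrw ohpt pvj lrw niccz riry fmr
Hunk 4: at line 1 remove [pvj] add [yjvae,yrzvg] -> 8 lines: todrw ohpt yjvae yrzvg lrw niccz riry fmr
Hunk 5: at line 4 remove [lrw,niccz,riry] add [kuhlz] -> 6 lines: todrw ohpt yjvae yrzvg kuhlz fmr
Hunk 6: at line 1 remove [yjvae,yrzvg] add [hflf,dlhit,qmey] -> 7 lines: todrw ohpt hflf dlhit qmey kuhlz fmr

Answer: todrw
ohpt
hflf
dlhit
qmey
kuhlz
fmr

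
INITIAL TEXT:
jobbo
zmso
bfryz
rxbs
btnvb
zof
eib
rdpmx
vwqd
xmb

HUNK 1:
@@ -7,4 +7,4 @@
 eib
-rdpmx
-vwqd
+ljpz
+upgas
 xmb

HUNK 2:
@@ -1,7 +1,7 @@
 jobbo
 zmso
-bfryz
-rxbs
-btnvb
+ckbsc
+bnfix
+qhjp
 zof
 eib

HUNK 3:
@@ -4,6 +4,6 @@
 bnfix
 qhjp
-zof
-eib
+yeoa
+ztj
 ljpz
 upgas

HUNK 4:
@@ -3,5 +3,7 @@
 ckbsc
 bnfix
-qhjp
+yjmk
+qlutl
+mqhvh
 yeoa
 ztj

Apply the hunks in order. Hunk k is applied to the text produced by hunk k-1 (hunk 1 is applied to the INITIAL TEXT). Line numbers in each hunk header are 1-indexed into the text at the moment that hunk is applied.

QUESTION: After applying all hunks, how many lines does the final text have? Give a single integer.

Hunk 1: at line 7 remove [rdpmx,vwqd] add [ljpz,upgas] -> 10 lines: jobbo zmso bfryz rxbs btnvb zof eib ljpz upgas xmb
Hunk 2: at line 1 remove [bfryz,rxbs,btnvb] add [ckbsc,bnfix,qhjp] -> 10 lines: jobbo zmso ckbsc bnfix qhjp zof eib ljpz upgas xmb
Hunk 3: at line 4 remove [zof,eib] add [yeoa,ztj] -> 10 lines: jobbo zmso ckbsc bnfix qhjp yeoa ztj ljpz upgas xmb
Hunk 4: at line 3 remove [qhjp] add [yjmk,qlutl,mqhvh] -> 12 lines: jobbo zmso ckbsc bnfix yjmk qlutl mqhvh yeoa ztj ljpz upgas xmb
Final line count: 12

Answer: 12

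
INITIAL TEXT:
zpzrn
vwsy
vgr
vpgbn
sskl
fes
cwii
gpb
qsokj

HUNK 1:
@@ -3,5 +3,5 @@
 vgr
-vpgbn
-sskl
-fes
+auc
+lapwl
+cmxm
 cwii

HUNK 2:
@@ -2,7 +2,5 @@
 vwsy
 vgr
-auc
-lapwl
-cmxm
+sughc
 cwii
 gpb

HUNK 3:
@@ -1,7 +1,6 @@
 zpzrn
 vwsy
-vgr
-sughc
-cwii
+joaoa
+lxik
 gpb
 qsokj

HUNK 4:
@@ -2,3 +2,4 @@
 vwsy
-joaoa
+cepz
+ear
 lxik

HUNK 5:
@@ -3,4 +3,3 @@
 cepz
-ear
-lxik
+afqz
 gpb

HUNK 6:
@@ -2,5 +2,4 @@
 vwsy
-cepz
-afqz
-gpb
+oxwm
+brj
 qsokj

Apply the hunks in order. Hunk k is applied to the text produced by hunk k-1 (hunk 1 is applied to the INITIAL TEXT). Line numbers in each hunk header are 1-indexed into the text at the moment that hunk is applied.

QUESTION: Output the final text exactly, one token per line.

Hunk 1: at line 3 remove [vpgbn,sskl,fes] add [auc,lapwl,cmxm] -> 9 lines: zpzrn vwsy vgr auc lapwl cmxm cwii gpb qsokj
Hunk 2: at line 2 remove [auc,lapwl,cmxm] add [sughc] -> 7 lines: zpzrn vwsy vgr sughc cwii gpb qsokj
Hunk 3: at line 1 remove [vgr,sughc,cwii] add [joaoa,lxik] -> 6 lines: zpzrn vwsy joaoa lxik gpb qsokj
Hunk 4: at line 2 remove [joaoa] add [cepz,ear] -> 7 lines: zpzrn vwsy cepz ear lxik gpb qsokj
Hunk 5: at line 3 remove [ear,lxik] add [afqz] -> 6 lines: zpzrn vwsy cepz afqz gpb qsokj
Hunk 6: at line 2 remove [cepz,afqz,gpb] add [oxwm,brj] -> 5 lines: zpzrn vwsy oxwm brj qsokj

Answer: zpzrn
vwsy
oxwm
brj
qsokj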